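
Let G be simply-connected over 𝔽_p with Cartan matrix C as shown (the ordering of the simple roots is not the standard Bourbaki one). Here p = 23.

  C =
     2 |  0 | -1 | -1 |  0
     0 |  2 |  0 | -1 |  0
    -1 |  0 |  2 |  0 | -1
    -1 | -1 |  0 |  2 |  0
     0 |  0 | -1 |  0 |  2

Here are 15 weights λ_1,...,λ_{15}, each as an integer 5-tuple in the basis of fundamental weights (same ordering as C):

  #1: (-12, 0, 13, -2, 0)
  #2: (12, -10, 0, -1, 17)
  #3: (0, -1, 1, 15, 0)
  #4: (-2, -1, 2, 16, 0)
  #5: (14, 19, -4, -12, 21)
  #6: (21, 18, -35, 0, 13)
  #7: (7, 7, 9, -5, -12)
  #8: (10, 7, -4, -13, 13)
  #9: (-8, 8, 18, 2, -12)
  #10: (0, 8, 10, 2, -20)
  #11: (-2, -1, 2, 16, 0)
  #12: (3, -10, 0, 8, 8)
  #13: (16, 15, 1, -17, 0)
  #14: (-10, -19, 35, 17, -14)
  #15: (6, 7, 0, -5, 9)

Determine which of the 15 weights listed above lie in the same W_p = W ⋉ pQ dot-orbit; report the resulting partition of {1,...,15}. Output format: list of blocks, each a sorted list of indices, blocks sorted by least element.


A_5 Cartan matrix, 5 simple roots permuted; ρ=(1,1,1,1,1).

Folding the 15 weights λ_j+ρ into Ā_23 (reps in the given 5-coord order):

  [1] (1, 11, 2, 0, 1) · [2] (4, 9, 1, 0, 9) · [3] (1, 0, 2, 16, 1) · [4] (1, 0, 2, 16, 1) · [5] (1, 11, 2, 0, 1) · [6] (1, 11, 2, 0, 1) · [7] (3, 4, 1, 4, 10) · [8] (3, 4, 1, 4, 10) · [9] (3, 4, 1, 4, 10) · [10] (3, 4, 1, 4, 10) · [11] (1, 0, 2, 16, 1) · [12] (4, 9, 1, 0, 9) · [13] (1, 0, 2, 16, 1) · [14] (4, 9, 1, 0, 9) · [15] (3, 4, 1, 4, 10)

These 15 weights hit 4 W_23-dot-orbits; sizes (3, 3, 4, 5):

[[1, 5, 6], [2, 12, 14], [3, 4, 11, 13], [7, 8, 9, 10, 15]]


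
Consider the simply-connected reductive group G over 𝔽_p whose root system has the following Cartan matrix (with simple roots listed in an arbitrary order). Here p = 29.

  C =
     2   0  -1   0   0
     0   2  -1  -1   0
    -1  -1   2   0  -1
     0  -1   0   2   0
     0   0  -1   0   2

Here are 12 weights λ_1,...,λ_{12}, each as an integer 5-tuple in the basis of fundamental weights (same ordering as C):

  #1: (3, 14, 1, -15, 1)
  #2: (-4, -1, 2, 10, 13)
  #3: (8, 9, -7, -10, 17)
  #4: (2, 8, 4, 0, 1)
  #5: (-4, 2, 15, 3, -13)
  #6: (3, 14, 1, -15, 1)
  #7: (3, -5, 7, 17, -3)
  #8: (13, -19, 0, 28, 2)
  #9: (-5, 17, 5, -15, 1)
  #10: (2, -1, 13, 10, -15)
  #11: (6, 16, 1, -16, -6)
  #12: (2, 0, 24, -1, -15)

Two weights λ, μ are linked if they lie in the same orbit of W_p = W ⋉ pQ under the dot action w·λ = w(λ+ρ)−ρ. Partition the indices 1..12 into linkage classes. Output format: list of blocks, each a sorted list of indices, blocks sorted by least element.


Type D_5, rank 5, |W|=1920; reorder rows/cols to standard.

Folding the 12 weights λ_j+ρ into Ā_29 (reps in the given 5-coord order):

  1: (4, 1, 2, 14, 2)
  2: (3, 0, 0, 11, 14)
  3: (3, 3, 1, 4, 12)
  4: (3, 4, 5, 1, 2)
  5: (3, 3, 1, 4, 12)
  6: (4, 1, 2, 14, 2)
  7: (4, 1, 2, 14, 2)
  8: (3, 0, 0, 11, 14)
  9: (4, 1, 2, 14, 2)
  10: (3, 0, 0, 11, 14)
  11: (4, 1, 2, 14, 2)
  12: (3, 0, 0, 11, 14)

Linkage partition of the 12 weights (4 classes, p=29):

[[1, 6, 7, 9, 11], [2, 8, 10, 12], [3, 5], [4]]


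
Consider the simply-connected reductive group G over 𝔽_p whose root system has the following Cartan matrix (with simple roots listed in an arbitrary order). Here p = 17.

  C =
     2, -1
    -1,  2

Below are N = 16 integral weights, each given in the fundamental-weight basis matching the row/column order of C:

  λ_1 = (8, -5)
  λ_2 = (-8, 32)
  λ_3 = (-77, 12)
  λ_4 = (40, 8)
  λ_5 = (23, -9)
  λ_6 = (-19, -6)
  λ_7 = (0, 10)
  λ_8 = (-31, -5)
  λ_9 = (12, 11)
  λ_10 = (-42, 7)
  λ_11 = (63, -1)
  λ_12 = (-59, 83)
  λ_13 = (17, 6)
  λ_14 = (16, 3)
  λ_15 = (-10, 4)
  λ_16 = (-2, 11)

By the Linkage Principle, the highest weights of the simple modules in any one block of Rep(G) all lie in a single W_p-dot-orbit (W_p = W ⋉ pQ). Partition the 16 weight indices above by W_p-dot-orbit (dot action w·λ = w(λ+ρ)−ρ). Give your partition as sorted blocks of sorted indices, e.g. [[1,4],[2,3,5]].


C ↔ A_2 under row/col permutation; |W(A_2)| = 6.

Alcove-folded reps (p=17, 16 weights, presented ϖ-order):

  1: (5, 4)
  2: (9, 1)
  3: (5, 4)
  4: (9, 1)
  5: (9, 1)
  6: (1, 11)
  7: (1, 11)
  8: (13, 0)
  9: (5, 4)
  10: (9, 7)
  11: (13, 0)
  12: (9, 1)
  13: (9, 1)
  14: (13, 0)
  15: (5, 4)
  16: (1, 11)

The 16 indices split into 5 linkage classes (same alcove rep ⇔ same W_17-dot-orbit):

[[1, 3, 9, 15], [2, 4, 5, 12, 13], [6, 7, 16], [8, 11, 14], [10]]


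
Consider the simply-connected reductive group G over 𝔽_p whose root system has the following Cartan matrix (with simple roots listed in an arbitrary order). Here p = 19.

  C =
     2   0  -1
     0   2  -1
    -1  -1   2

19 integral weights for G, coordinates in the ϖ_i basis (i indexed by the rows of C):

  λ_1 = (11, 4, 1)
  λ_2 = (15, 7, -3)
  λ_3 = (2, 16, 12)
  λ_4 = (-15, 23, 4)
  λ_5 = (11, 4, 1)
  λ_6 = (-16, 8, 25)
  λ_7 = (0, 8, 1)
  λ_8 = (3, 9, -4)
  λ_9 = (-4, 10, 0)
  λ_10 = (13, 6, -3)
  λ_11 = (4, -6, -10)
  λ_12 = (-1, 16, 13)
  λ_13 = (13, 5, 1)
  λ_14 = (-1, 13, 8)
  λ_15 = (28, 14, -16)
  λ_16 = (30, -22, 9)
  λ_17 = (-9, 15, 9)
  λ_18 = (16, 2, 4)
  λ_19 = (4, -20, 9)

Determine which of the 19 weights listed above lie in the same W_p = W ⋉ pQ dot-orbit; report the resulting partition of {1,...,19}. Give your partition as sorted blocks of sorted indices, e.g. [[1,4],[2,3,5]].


C ↔ A_3 under row/col permutation; |W(A_3)| = 24.

Ā_19 reps of the 19 weights (A_3, coords as presented):

    [1] (12, 5, 2)
    [2] (11, 3, 2)
    [3] (11, 3, 2)
    [4] (5, 5, 4)
    [5] (12, 5, 2)
    [6] (1, 7, 3)
    [7] (1, 9, 2)
    [8] (1, 7, 3)
    [9] (1, 9, 2)
    [10] (12, 5, 2)
    [11] (5, 5, 4)
    [12] (12, 5, 2)
    [13] (11, 3, 2)
    [14] (4, 10, 5)
    [15] (4, 10, 5)
    [16] (1, 9, 2)
    [17] (1, 9, 2)
    [18] (11, 3, 2)
    [19] (4, 10, 5)

The 19 indices split into 6 linkage classes (same alcove rep ⇔ same W_19-dot-orbit):

[[1, 5, 10, 12], [2, 3, 13, 18], [4, 11], [6, 8], [7, 9, 16, 17], [14, 15, 19]]


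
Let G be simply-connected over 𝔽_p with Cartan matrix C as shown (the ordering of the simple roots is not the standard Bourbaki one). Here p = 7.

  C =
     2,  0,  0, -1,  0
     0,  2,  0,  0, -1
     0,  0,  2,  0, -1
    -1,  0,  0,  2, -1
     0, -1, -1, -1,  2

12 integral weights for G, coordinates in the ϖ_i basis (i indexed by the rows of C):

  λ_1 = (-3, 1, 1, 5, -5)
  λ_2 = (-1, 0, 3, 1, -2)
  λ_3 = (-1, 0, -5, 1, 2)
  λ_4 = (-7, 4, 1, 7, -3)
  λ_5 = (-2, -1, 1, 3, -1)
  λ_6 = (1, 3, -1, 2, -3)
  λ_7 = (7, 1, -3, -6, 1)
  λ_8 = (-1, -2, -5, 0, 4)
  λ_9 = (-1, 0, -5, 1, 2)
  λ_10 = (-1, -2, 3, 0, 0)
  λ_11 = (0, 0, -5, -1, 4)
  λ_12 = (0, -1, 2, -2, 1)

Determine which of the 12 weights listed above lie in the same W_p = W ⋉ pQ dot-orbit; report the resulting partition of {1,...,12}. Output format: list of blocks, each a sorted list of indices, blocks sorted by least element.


C ↔ D_5 under row/col permutation; |W(D_5)| = 1920.

W_7-reps of the 12 weights in Ā_7 (same 5-coord order as C):

  λ_1 → (2, 2, 2, 0, 0);  λ_2 → (0, 0, 3, 1, 1);  λ_3 → (0, 0, 3, 1, 1);  λ_4 → (0, 0, 3, 1, 1);  λ_5 → (1, 0, 2, 1, 0);  λ_6 → (2, 2, 2, 0, 0);  λ_7 → (2, 2, 2, 0, 0);  λ_8 → (0, 1, 4, 1, 0);  λ_9 → (0, 0, 3, 1, 1);  λ_10 → (0, 1, 4, 1, 0);  λ_11 → (0, 1, 4, 1, 0);  λ_12 → (0, 0, 3, 1, 1)

The 12 indices split into 4 linkage classes (same alcove rep ⇔ same W_7-dot-orbit):

[[1, 6, 7], [2, 3, 4, 9, 12], [5], [8, 10, 11]]


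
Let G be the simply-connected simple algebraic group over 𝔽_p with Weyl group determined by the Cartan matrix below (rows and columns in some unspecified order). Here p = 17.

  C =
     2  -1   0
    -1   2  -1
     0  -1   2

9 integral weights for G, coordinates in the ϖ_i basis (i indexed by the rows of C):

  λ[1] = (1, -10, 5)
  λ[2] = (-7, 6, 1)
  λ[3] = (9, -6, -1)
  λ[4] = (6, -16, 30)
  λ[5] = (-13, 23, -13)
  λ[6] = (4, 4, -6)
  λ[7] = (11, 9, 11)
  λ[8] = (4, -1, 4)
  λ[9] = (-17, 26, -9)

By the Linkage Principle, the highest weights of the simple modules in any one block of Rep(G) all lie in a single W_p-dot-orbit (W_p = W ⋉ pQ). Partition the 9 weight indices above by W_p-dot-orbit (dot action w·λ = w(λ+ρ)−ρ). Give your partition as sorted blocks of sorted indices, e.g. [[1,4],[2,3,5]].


Cartan matrix: type A_3 (|W|=24); un-permuting the 3 rows.

Each λ_j+ρ reduced to Ā_17; 3-tuples below use C's row order:

  [1] (6, 1, 2)
  [2] (6, 1, 2)
  [3] (5, 0, 5)
  [4] (6, 1, 2)
  [5] (5, 0, 5)
  [6] (5, 0, 5)
  [7] (5, 0, 5)
  [8] (5, 0, 5)
  [9] (6, 1, 2)

Grouping the 9 weights by Ā_17-representative: 2 linkage classes.

[[1, 2, 4, 9], [3, 5, 6, 7, 8]]


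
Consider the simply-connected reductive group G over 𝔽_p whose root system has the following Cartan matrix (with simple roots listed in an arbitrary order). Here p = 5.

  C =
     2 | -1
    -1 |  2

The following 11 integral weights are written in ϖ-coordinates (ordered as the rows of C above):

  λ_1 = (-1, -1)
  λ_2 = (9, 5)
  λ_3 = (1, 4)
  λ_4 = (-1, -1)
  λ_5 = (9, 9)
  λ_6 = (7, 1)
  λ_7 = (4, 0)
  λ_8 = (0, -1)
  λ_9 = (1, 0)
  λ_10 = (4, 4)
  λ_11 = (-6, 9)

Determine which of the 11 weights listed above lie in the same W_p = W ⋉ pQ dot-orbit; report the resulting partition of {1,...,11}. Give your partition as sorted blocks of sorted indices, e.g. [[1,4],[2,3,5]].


Root system A_2: the 2×2 matrix C matches after relabeling.

Alcove-folded reps (p=5, 11 weights, presented ϖ-order):

  λ_1 → (0, 0);  λ_2 → (4, 0);  λ_3 → (0, 3);  λ_4 → (0, 0);  λ_5 → (0, 0);  λ_6 → (0, 3);  λ_7 → (4, 0);  λ_8 → (1, 0);  λ_9 → (2, 1);  λ_10 → (0, 0);  λ_11 → (0, 0)

5 distinct reps among the 11 weights ⇒ 5 W_5-linkage classes:

[[1, 4, 5, 10, 11], [2, 7], [3, 6], [8], [9]]


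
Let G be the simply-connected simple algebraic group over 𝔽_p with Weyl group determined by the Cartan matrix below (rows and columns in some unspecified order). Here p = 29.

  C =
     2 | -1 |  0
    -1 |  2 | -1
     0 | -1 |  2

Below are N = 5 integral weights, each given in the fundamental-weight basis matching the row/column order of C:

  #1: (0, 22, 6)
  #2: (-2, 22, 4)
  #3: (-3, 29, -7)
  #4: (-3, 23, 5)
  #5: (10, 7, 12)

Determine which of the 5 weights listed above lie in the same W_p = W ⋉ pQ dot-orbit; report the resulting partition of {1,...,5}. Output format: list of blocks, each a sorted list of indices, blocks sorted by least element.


Root system A_3: the 3×3 matrix C matches after relabeling.

Alcove-folded reps (p=29, 5 weights, presented ϖ-order):

    1: (1, 22, 5)
    2: (1, 22, 5)
    3: (1, 22, 5)
    4: (1, 22, 5)
    5: (8, 8, 10)

The 5 indices split into 2 linkage classes (same alcove rep ⇔ same W_29-dot-orbit):

[[1, 2, 3, 4], [5]]


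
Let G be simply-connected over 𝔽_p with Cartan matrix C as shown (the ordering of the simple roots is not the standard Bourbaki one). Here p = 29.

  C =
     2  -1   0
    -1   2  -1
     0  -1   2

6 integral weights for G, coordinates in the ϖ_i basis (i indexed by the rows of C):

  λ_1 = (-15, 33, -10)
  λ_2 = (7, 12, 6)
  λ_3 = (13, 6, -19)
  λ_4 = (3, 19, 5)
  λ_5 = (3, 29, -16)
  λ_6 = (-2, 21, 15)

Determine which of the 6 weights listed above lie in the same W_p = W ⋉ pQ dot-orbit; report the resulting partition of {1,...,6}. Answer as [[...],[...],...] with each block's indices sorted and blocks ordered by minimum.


C ↔ A_3 under row/col permutation; |W(A_3)| = 24.

Folding the 6 weights λ_j+ρ into Ā_29 (reps in the given 3-coord order):

  λ_1+ρ ↦ (9, 11, 4) · λ_2+ρ ↦ (8, 13, 7) · λ_3+ρ ↦ (3, 11, 7) · λ_4+ρ ↦ (3, 20, 5) · λ_5+ρ ↦ (1, 14, 10) · λ_6+ρ ↦ (8, 13, 7)

5 distinct reps among the 6 weights ⇒ 5 W_29-linkage classes:

[[1], [2, 6], [3], [4], [5]]


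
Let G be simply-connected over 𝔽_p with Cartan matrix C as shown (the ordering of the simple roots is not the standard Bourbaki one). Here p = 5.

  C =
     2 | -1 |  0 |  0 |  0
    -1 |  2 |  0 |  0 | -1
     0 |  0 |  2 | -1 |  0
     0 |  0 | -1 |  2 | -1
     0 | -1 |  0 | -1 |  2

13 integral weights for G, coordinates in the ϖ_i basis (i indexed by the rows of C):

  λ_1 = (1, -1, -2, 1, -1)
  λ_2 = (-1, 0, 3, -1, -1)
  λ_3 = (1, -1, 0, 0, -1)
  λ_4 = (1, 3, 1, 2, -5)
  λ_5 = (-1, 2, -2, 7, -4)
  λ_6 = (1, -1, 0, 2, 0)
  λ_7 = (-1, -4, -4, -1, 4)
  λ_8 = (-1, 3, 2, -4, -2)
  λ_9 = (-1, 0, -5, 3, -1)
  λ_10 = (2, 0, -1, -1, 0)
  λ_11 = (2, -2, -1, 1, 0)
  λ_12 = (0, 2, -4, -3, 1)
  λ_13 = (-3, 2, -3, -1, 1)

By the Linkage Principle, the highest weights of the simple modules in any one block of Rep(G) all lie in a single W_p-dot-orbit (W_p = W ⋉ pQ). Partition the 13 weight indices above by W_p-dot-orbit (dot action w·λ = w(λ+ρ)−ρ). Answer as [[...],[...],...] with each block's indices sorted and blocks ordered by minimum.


Type A_5, rank 5, |W|=720; reorder rows/cols to standard.

W_5-reps of the 13 weights in Ā_5 (same 5-coord order as C):

    [1] (2, 0, 1, 1, 0)
    [2] (0, 1, 4, 0, 0)
    [3] (2, 0, 1, 1, 0)
    [4] (0, 0, 1, 0, 3)
    [5] (2, 1, 0, 2, 0)
    [6] (0, 0, 1, 2, 1)
    [7] (2, 1, 0, 2, 0)
    [8] (0, 0, 1, 0, 3)
    [9] (0, 1, 4, 0, 0)
    [10] (3, 1, 0, 0, 1)
    [11] (2, 1, 0, 2, 0)
    [12] (0, 0, 1, 0, 3)
    [13] (2, 1, 0, 2, 0)

Grouping the 13 weights by Ā_5-representative: 6 linkage classes.

[[1, 3], [2, 9], [4, 8, 12], [5, 7, 11, 13], [6], [10]]


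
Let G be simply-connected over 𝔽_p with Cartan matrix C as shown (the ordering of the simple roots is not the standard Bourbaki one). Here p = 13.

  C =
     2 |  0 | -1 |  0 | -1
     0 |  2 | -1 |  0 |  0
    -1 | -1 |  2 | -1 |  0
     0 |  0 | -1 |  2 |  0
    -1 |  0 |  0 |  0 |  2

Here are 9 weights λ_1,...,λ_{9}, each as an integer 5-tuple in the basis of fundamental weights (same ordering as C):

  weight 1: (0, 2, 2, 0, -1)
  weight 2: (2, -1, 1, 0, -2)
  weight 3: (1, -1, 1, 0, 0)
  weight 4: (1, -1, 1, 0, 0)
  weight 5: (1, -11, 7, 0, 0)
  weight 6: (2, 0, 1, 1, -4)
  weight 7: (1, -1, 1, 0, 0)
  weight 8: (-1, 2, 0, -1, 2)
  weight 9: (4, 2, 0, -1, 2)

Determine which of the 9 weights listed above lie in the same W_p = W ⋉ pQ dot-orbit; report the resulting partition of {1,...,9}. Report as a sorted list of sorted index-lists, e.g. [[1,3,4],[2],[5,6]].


Type D_5, rank 5, |W|=1920; reorder rows/cols to standard.

Each λ_j+ρ reduced to Ā_13; 5-tuples below use C's row order:

  [1] (1, 3, 3, 1, 0) · [2] (2, 0, 2, 1, 1) · [3] (2, 0, 2, 1, 1) · [4] (2, 0, 2, 1, 1) · [5] (0, 8, 1, 1, 1) · [6] (0, 1, 2, 2, 3) · [7] (2, 0, 2, 1, 1) · [8] (0, 3, 1, 0, 3) · [9] (0, 3, 1, 0, 3)

These 9 weights hit 5 W_13-dot-orbits; sizes (1, 4, 1, 1, 2):

[[1], [2, 3, 4, 7], [5], [6], [8, 9]]


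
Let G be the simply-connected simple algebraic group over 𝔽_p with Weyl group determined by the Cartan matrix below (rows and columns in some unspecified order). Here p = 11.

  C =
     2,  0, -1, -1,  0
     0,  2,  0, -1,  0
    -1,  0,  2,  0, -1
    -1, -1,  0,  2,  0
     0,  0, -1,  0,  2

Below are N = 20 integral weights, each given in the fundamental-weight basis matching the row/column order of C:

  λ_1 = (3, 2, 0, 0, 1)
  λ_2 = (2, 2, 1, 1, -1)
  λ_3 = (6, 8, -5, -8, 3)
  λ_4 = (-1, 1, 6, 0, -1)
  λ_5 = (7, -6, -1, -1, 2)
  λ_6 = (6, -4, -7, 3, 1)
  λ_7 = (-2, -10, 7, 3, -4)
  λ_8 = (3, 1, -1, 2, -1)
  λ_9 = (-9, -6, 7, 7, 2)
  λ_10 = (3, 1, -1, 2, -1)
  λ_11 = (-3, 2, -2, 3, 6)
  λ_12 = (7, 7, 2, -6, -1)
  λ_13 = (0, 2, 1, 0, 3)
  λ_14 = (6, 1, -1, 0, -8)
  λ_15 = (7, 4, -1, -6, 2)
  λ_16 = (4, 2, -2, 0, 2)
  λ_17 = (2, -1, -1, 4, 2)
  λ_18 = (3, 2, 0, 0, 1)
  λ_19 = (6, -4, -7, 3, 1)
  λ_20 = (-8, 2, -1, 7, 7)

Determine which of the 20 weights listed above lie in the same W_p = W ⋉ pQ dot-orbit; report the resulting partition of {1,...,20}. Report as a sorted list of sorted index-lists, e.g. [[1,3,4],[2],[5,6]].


Type A_5, rank 5, |W|=720; reorder rows/cols to standard.

W_11-reps of the 20 weights in Ā_11 (same 5-coord order as C):

  [1] (4, 3, 1, 1, 2)
  [2] (3, 3, 2, 2, 0)
  [3] (4, 2, 0, 3, 0)
  [4] (0, 2, 7, 1, 0)
  [5] (3, 0, 0, 5, 3)
  [6] (1, 3, 2, 1, 4)
  [7] (4, 3, 1, 1, 2)
  [8] (4, 2, 0, 3, 0)
  [9] (3, 0, 0, 5, 3)
  [10] (4, 2, 0, 3, 0)
  [11] (1, 3, 2, 1, 4)
  [12] (3, 0, 0, 5, 3)
  [13] (1, 3, 2, 1, 4)
  [14] (0, 2, 7, 1, 0)
  [15] (3, 0, 0, 5, 3)
  [16] (4, 3, 1, 1, 2)
  [17] (3, 0, 0, 5, 3)
  [18] (4, 3, 1, 1, 2)
  [19] (1, 3, 2, 1, 4)
  [20] (0, 2, 7, 1, 0)

Linkage partition of the 20 weights (6 classes, p=11):

[[1, 7, 16, 18], [2], [3, 8, 10], [4, 14, 20], [5, 9, 12, 15, 17], [6, 11, 13, 19]]


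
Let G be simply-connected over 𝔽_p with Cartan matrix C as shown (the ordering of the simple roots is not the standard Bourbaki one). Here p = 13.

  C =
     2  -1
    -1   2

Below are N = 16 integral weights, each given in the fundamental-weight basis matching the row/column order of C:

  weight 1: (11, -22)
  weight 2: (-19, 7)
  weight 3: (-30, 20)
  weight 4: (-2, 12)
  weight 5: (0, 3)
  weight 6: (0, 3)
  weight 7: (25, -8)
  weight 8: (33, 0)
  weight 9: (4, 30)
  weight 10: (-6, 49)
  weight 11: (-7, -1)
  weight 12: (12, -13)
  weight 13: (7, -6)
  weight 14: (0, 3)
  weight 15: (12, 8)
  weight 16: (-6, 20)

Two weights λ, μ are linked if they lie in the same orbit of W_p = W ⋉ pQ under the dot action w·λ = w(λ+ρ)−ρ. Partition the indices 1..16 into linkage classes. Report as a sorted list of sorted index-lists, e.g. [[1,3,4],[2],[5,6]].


Root system A_2: the 2×2 matrix C matches after relabeling.

Folding the 16 weights λ_j+ρ into Ā_13 (reps in the given 2-coord order):

  λ_1+ρ ↦ (1, 4)
  λ_2+ρ ↦ (3, 5)
  λ_3+ρ ↦ (3, 5)
  λ_4+ρ ↦ (1, 12)
  λ_5+ρ ↦ (1, 4)
  λ_6+ρ ↦ (1, 4)
  λ_7+ρ ↦ (0, 6)
  λ_8+ρ ↦ (1, 4)
  λ_9+ρ ↦ (3, 5)
  λ_10+ρ ↦ (5, 6)
  λ_11+ρ ↦ (0, 6)
  λ_12+ρ ↦ (1, 12)
  λ_13+ρ ↦ (3, 5)
  λ_14+ρ ↦ (1, 4)
  λ_15+ρ ↦ (4, 0)
  λ_16+ρ ↦ (3, 5)

Linkage partition of the 16 weights (6 classes, p=13):

[[1, 5, 6, 8, 14], [2, 3, 9, 13, 16], [4, 12], [7, 11], [10], [15]]


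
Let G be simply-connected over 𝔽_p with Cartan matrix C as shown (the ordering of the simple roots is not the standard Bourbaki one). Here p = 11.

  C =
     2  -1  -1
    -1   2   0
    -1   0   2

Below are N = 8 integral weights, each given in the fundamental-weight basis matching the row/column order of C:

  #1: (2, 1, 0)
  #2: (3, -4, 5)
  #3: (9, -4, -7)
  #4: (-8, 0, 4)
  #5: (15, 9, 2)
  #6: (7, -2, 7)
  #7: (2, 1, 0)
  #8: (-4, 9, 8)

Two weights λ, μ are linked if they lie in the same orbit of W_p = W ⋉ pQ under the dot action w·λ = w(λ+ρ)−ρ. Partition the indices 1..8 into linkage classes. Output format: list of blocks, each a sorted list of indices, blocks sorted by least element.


C ↔ A_3 under row/col permutation; |W(A_3)| = 24.

λ_j+ρ reflected into Ā_11 (⟨·,θ^∨⟩≤11); 3-tuples as given:

  1: (3, 2, 1) · 2: (1, 3, 6) · 3: (1, 3, 6) · 4: (1, 5, 1) · 5: (3, 4, 3) · 6: (3, 4, 3) · 7: (3, 2, 1) · 8: (3, 2, 1)

Linkage partition of the 8 weights (4 classes, p=11):

[[1, 7, 8], [2, 3], [4], [5, 6]]


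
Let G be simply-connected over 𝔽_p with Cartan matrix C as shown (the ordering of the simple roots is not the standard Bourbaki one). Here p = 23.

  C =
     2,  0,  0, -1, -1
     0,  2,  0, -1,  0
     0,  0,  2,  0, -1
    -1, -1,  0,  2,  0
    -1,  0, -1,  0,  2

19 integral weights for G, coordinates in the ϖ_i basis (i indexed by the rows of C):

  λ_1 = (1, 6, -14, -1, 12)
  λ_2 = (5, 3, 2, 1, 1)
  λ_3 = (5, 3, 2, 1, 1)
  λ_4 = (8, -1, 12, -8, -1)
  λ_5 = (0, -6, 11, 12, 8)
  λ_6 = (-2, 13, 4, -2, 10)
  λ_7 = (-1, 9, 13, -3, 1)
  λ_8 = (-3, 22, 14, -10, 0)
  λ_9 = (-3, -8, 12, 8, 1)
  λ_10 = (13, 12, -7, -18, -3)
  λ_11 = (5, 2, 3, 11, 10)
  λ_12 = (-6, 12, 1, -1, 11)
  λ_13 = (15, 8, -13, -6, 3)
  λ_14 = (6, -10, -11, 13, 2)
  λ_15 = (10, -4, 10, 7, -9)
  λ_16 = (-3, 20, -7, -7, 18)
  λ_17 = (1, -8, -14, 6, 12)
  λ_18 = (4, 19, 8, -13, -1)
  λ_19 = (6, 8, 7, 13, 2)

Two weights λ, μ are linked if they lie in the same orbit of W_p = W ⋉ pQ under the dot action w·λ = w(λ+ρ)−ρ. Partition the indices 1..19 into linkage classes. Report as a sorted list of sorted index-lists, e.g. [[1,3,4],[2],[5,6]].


Cartan matrix: type A_5 (|W|=720); un-permuting the 5 rows.

Ā_23 reps of the 19 weights (A_5, coords as presented):

  [1] (2, 7, 13, 0, 0);  [2] (6, 4, 3, 2, 2);  [3] (6, 4, 3, 2, 2);  [4] (2, 7, 13, 0, 0);  [5] (1, 7, 0, 1, 9);  [6] (1, 7, 0, 1, 9);  [7] (2, 7, 13, 0, 0);  [8] (1, 7, 0, 1, 9);  [9] (2, 7, 13, 0, 0);  [10] (6, 4, 3, 2, 2);  [11] (6, 4, 3, 2, 2);  [12] (0, 8, 2, 5, 7);  [13] (3, 3, 3, 5, 8);  [14] (0, 8, 2, 5, 7);  [15] (3, 3, 3, 5, 8);  [16] (6, 4, 3, 2, 2);  [17] (2, 7, 13, 0, 0);  [18] (0, 8, 2, 5, 7);  [19] (0, 8, 2, 5, 7)

Grouping the 19 weights by Ā_23-representative: 5 linkage classes.

[[1, 4, 7, 9, 17], [2, 3, 10, 11, 16], [5, 6, 8], [12, 14, 18, 19], [13, 15]]


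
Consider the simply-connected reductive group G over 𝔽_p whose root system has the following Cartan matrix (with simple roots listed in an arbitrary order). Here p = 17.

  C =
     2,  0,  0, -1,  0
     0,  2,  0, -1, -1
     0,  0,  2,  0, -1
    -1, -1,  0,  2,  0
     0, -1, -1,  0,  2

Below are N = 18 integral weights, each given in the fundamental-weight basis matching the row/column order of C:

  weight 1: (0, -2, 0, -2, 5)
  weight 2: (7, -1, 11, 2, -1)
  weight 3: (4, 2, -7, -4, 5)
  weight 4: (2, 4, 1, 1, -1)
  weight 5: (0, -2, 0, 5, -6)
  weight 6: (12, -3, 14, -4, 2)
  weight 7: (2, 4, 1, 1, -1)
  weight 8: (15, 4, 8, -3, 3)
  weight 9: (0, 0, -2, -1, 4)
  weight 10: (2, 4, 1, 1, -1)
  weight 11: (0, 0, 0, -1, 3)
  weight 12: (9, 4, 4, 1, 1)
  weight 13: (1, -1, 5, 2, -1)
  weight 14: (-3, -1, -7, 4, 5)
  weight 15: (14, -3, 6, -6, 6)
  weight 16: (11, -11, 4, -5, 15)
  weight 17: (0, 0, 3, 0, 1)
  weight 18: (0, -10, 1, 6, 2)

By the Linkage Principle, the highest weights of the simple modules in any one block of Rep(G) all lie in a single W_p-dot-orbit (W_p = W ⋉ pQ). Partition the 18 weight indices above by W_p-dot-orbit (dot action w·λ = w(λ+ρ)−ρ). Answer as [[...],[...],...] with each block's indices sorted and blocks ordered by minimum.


Cartan matrix: type A_5 (|W|=720); un-permuting the 5 rows.

Ā_17 reps of the 18 weights (A_5, coords as presented):

  1: (1, 1, 1, 0, 4) · 2: (2, 0, 6, 3, 0) · 3: (2, 0, 6, 3, 0) · 4: (3, 5, 2, 2, 0) · 5: (1, 1, 1, 0, 4) · 6: (1, 1, 4, 1, 2) · 7: (3, 5, 2, 2, 0) · 8: (1, 1, 4, 1, 2) · 9: (1, 1, 1, 0, 4) · 10: (3, 5, 2, 2, 0) · 11: (1, 1, 1, 0, 4) · 12: (3, 5, 2, 2, 0) · 13: (2, 0, 6, 3, 0) · 14: (2, 0, 6, 3, 0) · 15: (3, 5, 2, 2, 0) · 16: (2, 4, 1, 6, 2) · 17: (1, 1, 4, 1, 2) · 18: (1, 1, 4, 1, 2)

The 18 indices split into 5 linkage classes (same alcove rep ⇔ same W_17-dot-orbit):

[[1, 5, 9, 11], [2, 3, 13, 14], [4, 7, 10, 12, 15], [6, 8, 17, 18], [16]]


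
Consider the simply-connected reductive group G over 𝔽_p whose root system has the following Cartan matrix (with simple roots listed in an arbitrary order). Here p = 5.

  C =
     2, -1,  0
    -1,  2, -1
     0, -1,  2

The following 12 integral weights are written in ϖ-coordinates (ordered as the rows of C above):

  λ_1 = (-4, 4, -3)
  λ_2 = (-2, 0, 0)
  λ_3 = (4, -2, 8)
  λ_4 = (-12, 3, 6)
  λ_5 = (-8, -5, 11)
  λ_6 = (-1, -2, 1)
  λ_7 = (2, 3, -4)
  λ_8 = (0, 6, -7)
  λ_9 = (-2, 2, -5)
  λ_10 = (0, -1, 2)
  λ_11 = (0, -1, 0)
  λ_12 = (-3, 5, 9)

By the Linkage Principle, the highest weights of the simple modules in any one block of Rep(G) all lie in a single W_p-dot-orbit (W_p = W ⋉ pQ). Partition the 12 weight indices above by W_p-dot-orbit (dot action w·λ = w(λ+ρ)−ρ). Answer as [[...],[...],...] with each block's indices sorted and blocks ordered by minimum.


Dynkin diagram of C (from the 4 off-diagonal −1 entries): A_3.

λ_j+ρ reflected into Ā_5 (⟨·,θ^∨⟩≤5); 3-tuples as given:

  1: (3, 0, 2)
  2: (1, 0, 1)
  3: (1, 0, 3)
  4: (1, 0, 3)
  5: (1, 1, 2)
  6: (1, 0, 1)
  7: (1, 1, 1)
  8: (1, 1, 2)
  9: (1, 1, 2)
  10: (1, 0, 3)
  11: (1, 0, 1)
  12: (1, 0, 1)

The 12 indices split into 5 linkage classes (same alcove rep ⇔ same W_5-dot-orbit):

[[1], [2, 6, 11, 12], [3, 4, 10], [5, 8, 9], [7]]


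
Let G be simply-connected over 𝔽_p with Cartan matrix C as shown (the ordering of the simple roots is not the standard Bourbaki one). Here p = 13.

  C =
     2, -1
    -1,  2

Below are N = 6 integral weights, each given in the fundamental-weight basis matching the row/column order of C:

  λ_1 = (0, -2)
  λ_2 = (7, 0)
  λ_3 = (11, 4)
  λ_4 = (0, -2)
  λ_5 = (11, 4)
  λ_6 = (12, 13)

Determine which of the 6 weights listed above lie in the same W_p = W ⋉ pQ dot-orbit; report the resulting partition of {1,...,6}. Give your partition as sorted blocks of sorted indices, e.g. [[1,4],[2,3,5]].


Dynkin diagram of C (from the 2 off-diagonal −1 entries): A_2.

W_13-reps of the 6 weights in Ā_13 (same 2-coord order as C):

    [1] (0, 1)
    [2] (8, 1)
    [3] (8, 1)
    [4] (0, 1)
    [5] (8, 1)
    [6] (0, 1)

2 distinct reps among the 6 weights ⇒ 2 W_13-linkage classes:

[[1, 4, 6], [2, 3, 5]]


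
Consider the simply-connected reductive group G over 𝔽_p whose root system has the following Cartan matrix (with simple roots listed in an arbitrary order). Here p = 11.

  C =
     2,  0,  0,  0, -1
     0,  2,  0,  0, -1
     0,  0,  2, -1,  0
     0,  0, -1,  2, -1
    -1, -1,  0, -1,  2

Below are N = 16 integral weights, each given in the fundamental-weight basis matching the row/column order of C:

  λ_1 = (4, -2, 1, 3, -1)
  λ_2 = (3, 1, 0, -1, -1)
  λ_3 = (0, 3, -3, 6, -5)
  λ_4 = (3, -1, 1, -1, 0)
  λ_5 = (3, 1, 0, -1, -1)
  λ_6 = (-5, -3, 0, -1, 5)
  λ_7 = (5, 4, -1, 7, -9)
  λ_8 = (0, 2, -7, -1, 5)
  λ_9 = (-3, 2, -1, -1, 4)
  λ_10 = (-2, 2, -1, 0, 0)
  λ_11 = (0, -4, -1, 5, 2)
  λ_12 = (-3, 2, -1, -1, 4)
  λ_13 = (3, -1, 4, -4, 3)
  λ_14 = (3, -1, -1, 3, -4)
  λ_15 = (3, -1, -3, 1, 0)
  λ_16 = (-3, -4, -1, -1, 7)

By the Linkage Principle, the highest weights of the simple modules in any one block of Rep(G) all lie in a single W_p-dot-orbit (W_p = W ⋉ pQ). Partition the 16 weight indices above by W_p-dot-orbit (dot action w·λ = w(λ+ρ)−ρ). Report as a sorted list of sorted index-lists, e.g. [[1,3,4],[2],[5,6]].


Cartan matrix: type D_5 (|W|=1920); un-permuting the 5 rows.

Ā_11 reps of the 16 weights (D_5, coords as presented):

    λ_1 → (4, 0, 2, 0, 1)
    λ_2 → (4, 2, 1, 0, 0)
    λ_3 → (3, 0, 2, 1, 1)
    λ_4 → (4, 0, 2, 0, 1)
    λ_5 → (4, 2, 1, 0, 0)
    λ_6 → (4, 2, 1, 0, 0)
    λ_7 → (2, 3, 0, 0, 3)
    λ_8 → (1, 3, 0, 1, 0)
    λ_9 → (2, 3, 0, 0, 3)
    λ_10 → (1, 3, 0, 1, 0)
    λ_11 → (1, 3, 0, 1, 0)
    λ_12 → (2, 3, 0, 0, 3)
    λ_13 → (4, 0, 2, 0, 1)
    λ_14 → (1, 3, 0, 1, 0)
    λ_15 → (4, 0, 2, 0, 1)
    λ_16 → (2, 3, 0, 0, 3)

The 16 indices split into 5 linkage classes (same alcove rep ⇔ same W_11-dot-orbit):

[[1, 4, 13, 15], [2, 5, 6], [3], [7, 9, 12, 16], [8, 10, 11, 14]]


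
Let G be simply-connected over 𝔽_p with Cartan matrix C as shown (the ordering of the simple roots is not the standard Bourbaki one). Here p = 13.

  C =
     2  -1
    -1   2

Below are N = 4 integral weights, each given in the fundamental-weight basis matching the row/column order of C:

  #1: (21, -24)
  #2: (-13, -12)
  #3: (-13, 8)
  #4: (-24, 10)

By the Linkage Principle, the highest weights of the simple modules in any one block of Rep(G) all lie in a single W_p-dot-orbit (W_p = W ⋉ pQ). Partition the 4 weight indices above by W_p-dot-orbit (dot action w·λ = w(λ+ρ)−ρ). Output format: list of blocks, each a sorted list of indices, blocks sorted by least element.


Root system A_2: the 2×2 matrix C matches after relabeling.

Each λ_j+ρ reduced to Ā_13; 2-tuples below use C's row order:

  [1] (9, 3) · [2] (1, 2) · [3] (9, 3) · [4] (1, 2)

Grouping the 4 weights by Ā_13-representative: 2 linkage classes.

[[1, 3], [2, 4]]


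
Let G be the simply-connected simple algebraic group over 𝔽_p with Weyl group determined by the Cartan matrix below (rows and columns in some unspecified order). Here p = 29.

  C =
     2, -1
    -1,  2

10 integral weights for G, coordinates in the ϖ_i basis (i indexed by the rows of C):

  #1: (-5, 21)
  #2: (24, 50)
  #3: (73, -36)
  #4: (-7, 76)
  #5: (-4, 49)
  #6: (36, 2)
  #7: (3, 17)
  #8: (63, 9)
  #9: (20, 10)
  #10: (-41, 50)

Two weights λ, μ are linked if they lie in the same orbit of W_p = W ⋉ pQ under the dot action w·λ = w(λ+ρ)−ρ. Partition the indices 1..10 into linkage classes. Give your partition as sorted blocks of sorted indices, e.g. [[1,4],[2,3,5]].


Cartan matrix: type A_2 (|W|=6); un-permuting the 2 rows.

Alcove-folded reps (p=29, 10 weights, presented ϖ-order):

  1: (4, 18) · 2: (4, 18) · 3: (10, 6) · 4: (10, 6) · 5: (18, 8) · 6: (18, 8) · 7: (4, 18) · 8: (10, 13) · 9: (18, 8) · 10: (7, 11)

Partition of {1..10} into 5 W_29-dot-orbits:

[[1, 2, 7], [3, 4], [5, 6, 9], [8], [10]]


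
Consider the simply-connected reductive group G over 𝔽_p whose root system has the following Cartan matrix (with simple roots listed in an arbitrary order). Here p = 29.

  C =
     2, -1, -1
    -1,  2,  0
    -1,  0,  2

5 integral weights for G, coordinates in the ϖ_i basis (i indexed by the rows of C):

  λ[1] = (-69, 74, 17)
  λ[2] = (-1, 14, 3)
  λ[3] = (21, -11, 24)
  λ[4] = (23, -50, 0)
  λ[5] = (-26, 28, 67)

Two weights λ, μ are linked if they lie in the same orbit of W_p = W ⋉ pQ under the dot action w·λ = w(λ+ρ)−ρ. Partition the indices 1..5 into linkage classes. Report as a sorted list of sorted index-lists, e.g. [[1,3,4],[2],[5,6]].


Type A_3, rank 3, |W|=24; reorder rows/cols to standard.

Each λ_j+ρ reduced to Ā_29; 3-tuples below use C's row order:

  1: (4, 8, 7);  2: (0, 15, 4);  3: (4, 8, 7);  4: (1, 4, 4);  5: (0, 15, 4)

Grouping the 5 weights by Ā_29-representative: 3 linkage classes.

[[1, 3], [2, 5], [4]]


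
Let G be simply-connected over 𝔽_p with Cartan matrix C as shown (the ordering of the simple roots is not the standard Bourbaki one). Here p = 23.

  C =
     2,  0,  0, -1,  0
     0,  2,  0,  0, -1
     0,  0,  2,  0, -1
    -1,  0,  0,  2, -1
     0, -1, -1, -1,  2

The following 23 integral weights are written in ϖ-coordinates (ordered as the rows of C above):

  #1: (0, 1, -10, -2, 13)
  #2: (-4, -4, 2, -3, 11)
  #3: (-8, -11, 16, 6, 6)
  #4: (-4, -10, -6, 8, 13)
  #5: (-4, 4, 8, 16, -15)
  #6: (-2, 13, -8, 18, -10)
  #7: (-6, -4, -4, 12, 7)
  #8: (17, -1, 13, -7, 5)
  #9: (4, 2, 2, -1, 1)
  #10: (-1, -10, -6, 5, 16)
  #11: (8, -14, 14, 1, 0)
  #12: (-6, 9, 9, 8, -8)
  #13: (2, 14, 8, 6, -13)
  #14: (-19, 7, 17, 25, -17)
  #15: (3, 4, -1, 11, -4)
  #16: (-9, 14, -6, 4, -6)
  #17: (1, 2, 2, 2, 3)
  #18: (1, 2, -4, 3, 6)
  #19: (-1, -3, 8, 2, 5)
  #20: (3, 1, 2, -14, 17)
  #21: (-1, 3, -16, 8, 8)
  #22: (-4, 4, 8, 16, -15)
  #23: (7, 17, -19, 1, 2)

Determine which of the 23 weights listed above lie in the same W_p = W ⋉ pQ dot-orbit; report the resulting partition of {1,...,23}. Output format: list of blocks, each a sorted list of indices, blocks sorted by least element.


Root system D_5: the 5×5 matrix C matches after relabeling.

Each λ_j+ρ reduced to Ā_23; 5-tuples below use C's row order:

    λ_1+ρ ↦ (0, 2, 9, 1, 4)
    λ_2+ρ ↦ (2, 3, 3, 3, 4)
    λ_3+ρ ↦ (0, 2, 9, 1, 4)
    λ_4+ρ ↦ (3, 9, 5, 0, 0)
    λ_5+ρ ↦ (3, 9, 5, 0, 0)
    λ_6+ρ ↦ (0, 2, 9, 1, 4)
    λ_7+ρ ↦ (5, 3, 3, 0, 2)
    λ_8+ρ ↦ (3, 9, 5, 0, 0)
    λ_9+ρ ↦ (5, 3, 3, 0, 2)
    λ_10+ρ ↦ (3, 9, 5, 0, 0)
    λ_11+ρ ↦ (1, 1, 3, 5, 2)
    λ_12+ρ ↦ (2, 3, 3, 3, 4)
    λ_13+ρ ↦ (2, 3, 3, 3, 4)
    λ_14+ρ ↦ (5, 3, 3, 0, 2)
    λ_15+ρ ↦ (4, 2, 3, 5, 0)
    λ_16+ρ ↦ (5, 3, 3, 0, 2)
    λ_17+ρ ↦ (2, 3, 3, 3, 4)
    λ_18+ρ ↦ (2, 3, 3, 3, 4)
    λ_19+ρ ↦ (0, 2, 9, 1, 4)
    λ_20+ρ ↦ (4, 2, 3, 5, 0)
    λ_21+ρ ↦ (0, 2, 9, 1, 4)
    λ_22+ρ ↦ (3, 9, 5, 0, 0)
    λ_23+ρ ↦ (5, 3, 3, 0, 2)

Grouping the 23 weights by Ā_23-representative: 6 linkage classes.

[[1, 3, 6, 19, 21], [2, 12, 13, 17, 18], [4, 5, 8, 10, 22], [7, 9, 14, 16, 23], [11], [15, 20]]


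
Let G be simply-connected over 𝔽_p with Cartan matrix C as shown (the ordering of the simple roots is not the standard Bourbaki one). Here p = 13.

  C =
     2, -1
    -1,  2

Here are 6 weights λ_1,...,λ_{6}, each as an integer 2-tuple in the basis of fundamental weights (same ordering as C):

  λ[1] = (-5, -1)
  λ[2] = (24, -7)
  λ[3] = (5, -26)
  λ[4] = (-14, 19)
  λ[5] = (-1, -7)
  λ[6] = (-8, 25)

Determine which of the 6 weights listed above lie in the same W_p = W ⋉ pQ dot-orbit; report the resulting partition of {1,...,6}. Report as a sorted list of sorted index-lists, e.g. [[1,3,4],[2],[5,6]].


C ↔ A_2 under row/col permutation; |W(A_2)| = 6.

W_13-reps of the 6 weights in Ā_13 (same 2-coord order as C):

  1: (0, 4)
  2: (1, 6)
  3: (1, 6)
  4: (6, 0)
  5: (6, 0)
  6: (6, 0)

These 6 weights hit 3 W_13-dot-orbits; sizes (1, 2, 3):

[[1], [2, 3], [4, 5, 6]]


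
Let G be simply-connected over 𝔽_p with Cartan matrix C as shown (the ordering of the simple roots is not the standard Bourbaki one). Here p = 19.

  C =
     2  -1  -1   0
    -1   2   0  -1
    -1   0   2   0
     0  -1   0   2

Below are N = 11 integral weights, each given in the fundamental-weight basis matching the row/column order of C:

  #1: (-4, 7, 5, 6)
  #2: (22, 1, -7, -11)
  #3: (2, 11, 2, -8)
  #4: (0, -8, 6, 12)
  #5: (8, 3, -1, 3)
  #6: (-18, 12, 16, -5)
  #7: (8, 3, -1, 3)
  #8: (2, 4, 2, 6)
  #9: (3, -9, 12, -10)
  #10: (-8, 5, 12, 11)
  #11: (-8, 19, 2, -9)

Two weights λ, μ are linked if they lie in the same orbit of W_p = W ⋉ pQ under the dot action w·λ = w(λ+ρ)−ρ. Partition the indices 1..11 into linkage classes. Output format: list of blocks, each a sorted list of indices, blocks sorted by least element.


A_4 Cartan matrix, 4 simple roots permuted; ρ=(1,1,1,1).

W_19-reps of the 11 weights in Ā_19 (same 4-coord order as C):

  1: (3, 5, 3, 7)
  2: (9, 4, 0, 4)
  3: (3, 5, 3, 7)
  4: (6, 1, 1, 6)
  5: (9, 4, 0, 4)
  6: (9, 4, 0, 4)
  7: (9, 4, 0, 4)
  8: (3, 5, 3, 7)
  9: (9, 4, 0, 4)
  10: (6, 1, 1, 6)
  11: (3, 5, 3, 7)

These 11 weights hit 3 W_19-dot-orbits; sizes (4, 5, 2):

[[1, 3, 8, 11], [2, 5, 6, 7, 9], [4, 10]]


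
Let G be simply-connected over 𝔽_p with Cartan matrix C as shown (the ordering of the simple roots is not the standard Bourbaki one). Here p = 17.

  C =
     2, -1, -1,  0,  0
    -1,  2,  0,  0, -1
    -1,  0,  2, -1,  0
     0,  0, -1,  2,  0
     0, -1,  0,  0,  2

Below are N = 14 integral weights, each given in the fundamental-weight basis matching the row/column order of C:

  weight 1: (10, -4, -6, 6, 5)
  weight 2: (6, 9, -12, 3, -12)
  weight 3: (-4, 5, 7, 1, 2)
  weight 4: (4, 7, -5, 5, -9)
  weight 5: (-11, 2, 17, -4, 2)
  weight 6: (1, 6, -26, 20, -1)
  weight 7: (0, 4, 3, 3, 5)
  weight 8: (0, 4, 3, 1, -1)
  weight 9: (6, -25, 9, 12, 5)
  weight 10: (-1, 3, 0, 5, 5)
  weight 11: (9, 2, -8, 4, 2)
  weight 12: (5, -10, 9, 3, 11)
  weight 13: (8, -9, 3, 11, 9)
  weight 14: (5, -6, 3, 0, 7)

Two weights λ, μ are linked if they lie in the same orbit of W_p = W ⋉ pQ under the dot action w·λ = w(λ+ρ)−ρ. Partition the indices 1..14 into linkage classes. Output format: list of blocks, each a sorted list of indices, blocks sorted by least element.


Root system A_5: the 5×5 matrix C matches after relabeling.

Ā_17 reps of the 14 weights (A_5, coords as presented):

  [1] (3, 3, 5, 2, 3) · [2] (0, 4, 1, 6, 6) · [3] (3, 3, 5, 2, 3) · [4] (1, 0, 4, 2, 8) · [5] (3, 3, 5, 2, 3) · [6] (1, 0, 4, 2, 8) · [7] (1, 5, 4, 1, 3) · [8] (1, 5, 4, 2, 0) · [9] (0, 4, 1, 6, 6) · [10] (0, 4, 1, 6, 6) · [11] (3, 3, 5, 2, 3) · [12] (3, 3, 5, 2, 3) · [13] (1, 0, 4, 2, 8) · [14] (1, 5, 4, 1, 3)

Grouping the 14 weights by Ā_17-representative: 5 linkage classes.

[[1, 3, 5, 11, 12], [2, 9, 10], [4, 6, 13], [7, 14], [8]]


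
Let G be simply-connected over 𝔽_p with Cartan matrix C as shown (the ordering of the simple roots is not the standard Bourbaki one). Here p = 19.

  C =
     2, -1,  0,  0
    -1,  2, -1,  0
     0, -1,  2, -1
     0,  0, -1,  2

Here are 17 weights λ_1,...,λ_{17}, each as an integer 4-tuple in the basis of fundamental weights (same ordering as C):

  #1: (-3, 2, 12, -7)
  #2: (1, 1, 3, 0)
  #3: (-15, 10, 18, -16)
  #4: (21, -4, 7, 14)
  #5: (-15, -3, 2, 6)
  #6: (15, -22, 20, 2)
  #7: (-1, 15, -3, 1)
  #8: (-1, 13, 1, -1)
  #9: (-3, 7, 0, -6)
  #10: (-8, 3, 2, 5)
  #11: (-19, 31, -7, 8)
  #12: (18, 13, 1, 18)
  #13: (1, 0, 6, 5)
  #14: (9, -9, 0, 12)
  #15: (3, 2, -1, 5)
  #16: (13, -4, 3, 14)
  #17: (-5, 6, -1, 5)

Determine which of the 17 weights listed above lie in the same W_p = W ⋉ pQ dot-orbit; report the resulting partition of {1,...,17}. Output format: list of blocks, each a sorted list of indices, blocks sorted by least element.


A_4 Cartan matrix, 4 simple roots permuted; ρ=(1,1,1,1).

Ā_19 reps of the 17 weights (A_4, coords as presented):

  λ_1+ρ ↦ (2, 1, 7, 6)
  λ_2+ρ ↦ (2, 2, 4, 1)
  λ_3+ρ ↦ (0, 3, 1, 4)
  λ_4+ρ ↦ (0, 3, 1, 4)
  λ_5+ρ ↦ (2, 1, 7, 6)
  λ_6+ρ ↦ (0, 14, 2, 0)
  λ_7+ρ ↦ (0, 14, 2, 0)
  λ_8+ρ ↦ (0, 14, 2, 0)
  λ_9+ρ ↦ (2, 2, 4, 1)
  λ_10+ρ ↦ (4, 3, 0, 6)
  λ_11+ρ ↦ (2, 1, 7, 6)
  λ_12+ρ ↦ (0, 14, 2, 0)
  λ_13+ρ ↦ (2, 1, 7, 6)
  λ_14+ρ ↦ (2, 1, 7, 6)
  λ_15+ρ ↦ (4, 3, 0, 6)
  λ_16+ρ ↦ (0, 3, 1, 4)
  λ_17+ρ ↦ (4, 3, 0, 6)

These 17 weights hit 5 W_19-dot-orbits; sizes (5, 2, 3, 4, 3):

[[1, 5, 11, 13, 14], [2, 9], [3, 4, 16], [6, 7, 8, 12], [10, 15, 17]]


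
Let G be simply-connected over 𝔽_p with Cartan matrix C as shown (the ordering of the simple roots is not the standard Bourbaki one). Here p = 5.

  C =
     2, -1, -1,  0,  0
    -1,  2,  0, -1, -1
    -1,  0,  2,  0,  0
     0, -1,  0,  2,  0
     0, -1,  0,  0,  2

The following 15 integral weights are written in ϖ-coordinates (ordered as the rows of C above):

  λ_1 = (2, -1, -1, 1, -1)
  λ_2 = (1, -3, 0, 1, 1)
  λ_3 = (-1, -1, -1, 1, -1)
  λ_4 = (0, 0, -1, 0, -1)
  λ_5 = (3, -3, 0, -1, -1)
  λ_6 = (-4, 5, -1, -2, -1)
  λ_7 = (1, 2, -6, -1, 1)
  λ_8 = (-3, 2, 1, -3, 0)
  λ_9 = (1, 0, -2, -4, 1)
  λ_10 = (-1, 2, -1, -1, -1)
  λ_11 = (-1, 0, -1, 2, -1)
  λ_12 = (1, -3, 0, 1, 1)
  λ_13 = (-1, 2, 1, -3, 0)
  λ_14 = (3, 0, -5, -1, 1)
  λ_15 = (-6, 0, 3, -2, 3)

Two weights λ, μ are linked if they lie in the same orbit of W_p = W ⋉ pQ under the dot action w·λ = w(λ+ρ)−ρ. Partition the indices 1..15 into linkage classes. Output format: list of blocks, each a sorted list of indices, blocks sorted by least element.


Cartan matrix: type D_5 (|W|=1920); un-permuting the 5 rows.

Ā_5 reps of the 15 weights (D_5, coords as presented):

  1: (0, 0, 0, 2, 0);  2: (0, 2, 1, 0, 0);  3: (0, 0, 0, 2, 0);  4: (1, 1, 0, 1, 0);  5: (0, 2, 1, 0, 0);  6: (2, 0, 0, 0, 1);  7: (0, 0, 0, 2, 0);  8: (1, 1, 0, 1, 0);  9: (1, 1, 0, 1, 0);  10: (0, 2, 1, 0, 0);  11: (0, 1, 0, 3, 0);  12: (0, 2, 1, 0, 0);  13: (1, 1, 0, 1, 0);  14: (1, 0, 1, 2, 0);  15: (0, 1, 0, 3, 0)

The 15 indices split into 6 linkage classes (same alcove rep ⇔ same W_5-dot-orbit):

[[1, 3, 7], [2, 5, 10, 12], [4, 8, 9, 13], [6], [11, 15], [14]]


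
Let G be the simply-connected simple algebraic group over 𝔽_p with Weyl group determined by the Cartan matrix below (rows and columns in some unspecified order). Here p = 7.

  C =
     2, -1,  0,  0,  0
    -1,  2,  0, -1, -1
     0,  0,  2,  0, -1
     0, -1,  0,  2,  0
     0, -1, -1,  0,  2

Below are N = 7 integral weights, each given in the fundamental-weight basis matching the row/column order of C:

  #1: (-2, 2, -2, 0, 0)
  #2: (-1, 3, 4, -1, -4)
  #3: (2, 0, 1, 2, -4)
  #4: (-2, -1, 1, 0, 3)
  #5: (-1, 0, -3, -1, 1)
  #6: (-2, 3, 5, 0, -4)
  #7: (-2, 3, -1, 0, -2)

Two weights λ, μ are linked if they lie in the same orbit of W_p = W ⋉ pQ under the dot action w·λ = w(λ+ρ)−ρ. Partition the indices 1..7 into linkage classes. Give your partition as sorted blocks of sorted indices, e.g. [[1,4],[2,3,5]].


D_5 Cartan matrix, 5 simple roots permuted; ρ=(1,1,1,1,1).

Each λ_j+ρ reduced to Ā_7; 5-tuples below use C's row order:

  1: (1, 2, 1, 1, 0)
  2: (0, 1, 2, 0, 0)
  3: (1, 2, 1, 1, 0)
  4: (0, 1, 2, 0, 0)
  5: (0, 1, 2, 0, 0)
  6: (0, 1, 2, 0, 0)
  7: (1, 2, 1, 1, 0)

Grouping the 7 weights by Ā_7-representative: 2 linkage classes.

[[1, 3, 7], [2, 4, 5, 6]]
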